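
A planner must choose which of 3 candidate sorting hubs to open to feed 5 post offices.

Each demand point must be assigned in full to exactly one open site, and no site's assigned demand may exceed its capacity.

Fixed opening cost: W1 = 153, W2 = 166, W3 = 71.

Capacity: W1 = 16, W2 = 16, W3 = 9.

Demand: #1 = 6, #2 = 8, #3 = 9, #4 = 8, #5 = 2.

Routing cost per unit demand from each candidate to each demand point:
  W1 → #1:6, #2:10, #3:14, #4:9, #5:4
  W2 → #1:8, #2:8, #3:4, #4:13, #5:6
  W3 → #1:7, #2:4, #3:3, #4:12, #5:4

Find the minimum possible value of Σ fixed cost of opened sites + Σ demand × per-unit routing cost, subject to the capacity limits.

Open {W1, W2, W3}; cheapest assignment that respects the capacities:
  W1 (cap 16, load 16): #1, #4, #5 — cost 6×6 + 8×9 + 2×4 = 116
  W2 (cap 16, load 9): #3 — cost 9×4 = 36
  W3 (cap 9, load 8): #2 — cost 8×4 = 32
  Shipping 184, fixed 390 → total 574.
  Any other capacity-feasible assignment to {W1, W2, W3} ships for at least 184.
Total demand is 33 and no other set of sites has combined capacity ≥ 33, so {W1, W2, W3} is the only feasible choice of open sites. Minimum: 574.

574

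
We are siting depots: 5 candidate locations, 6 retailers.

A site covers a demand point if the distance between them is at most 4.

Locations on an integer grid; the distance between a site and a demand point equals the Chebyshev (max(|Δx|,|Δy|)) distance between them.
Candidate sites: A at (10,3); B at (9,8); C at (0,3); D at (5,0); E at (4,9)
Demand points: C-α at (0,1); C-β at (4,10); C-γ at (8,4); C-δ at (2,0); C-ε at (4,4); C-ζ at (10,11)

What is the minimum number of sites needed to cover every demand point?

3

Coverage sets (demand points within 4 of each site):
  A: {C-γ}
  B: {C-γ, C-ζ}
  C: {C-α, C-δ, C-ε}
  D: {C-γ, C-δ, C-ε}
  E: {C-β}
No 2 sites suffice: every size-2 union leaves at least one demand point uncovered.
But {B, C, E} covers everything, so the minimum is 3.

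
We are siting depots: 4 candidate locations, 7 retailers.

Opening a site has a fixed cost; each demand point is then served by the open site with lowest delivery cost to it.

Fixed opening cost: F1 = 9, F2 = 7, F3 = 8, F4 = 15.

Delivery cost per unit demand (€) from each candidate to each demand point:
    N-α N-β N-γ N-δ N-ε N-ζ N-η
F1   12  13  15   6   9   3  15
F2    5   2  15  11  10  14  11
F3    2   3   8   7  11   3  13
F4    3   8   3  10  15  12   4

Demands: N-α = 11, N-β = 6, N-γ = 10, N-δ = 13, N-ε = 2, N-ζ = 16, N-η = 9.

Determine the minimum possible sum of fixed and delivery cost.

282

Open {F1, F3, F4}: assign each demand point to its cheapest open site.
  N-α→F3 11×2=22, N-β→F3 6×3=18, N-γ→F4 10×3=30, N-δ→F1 13×6=78, N-ε→F1 2×9=18, N-ζ→F1 16×3=48, N-η→F4 9×4=36
  delivery cost 250, fixed 32 → total 282.
Compare {F1, F2, F3, F4}: delivery cost 244 + fixed 39 = 283.
Compare {F1, F2, F4}: delivery cost 255 + fixed 31 = 286.
Compare {F2, F3, F4}: delivery cost 259 + fixed 30 = 289.
All other subsets cost ≥ 283. Minimum total cost: 282.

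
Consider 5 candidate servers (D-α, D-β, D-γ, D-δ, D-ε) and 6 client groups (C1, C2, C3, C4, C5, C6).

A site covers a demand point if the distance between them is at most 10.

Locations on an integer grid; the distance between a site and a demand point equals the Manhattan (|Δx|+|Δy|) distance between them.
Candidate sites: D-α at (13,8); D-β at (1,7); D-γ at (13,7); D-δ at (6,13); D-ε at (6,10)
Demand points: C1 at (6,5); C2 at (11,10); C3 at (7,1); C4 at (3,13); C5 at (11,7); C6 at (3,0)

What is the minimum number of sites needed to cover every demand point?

2

Coverage sets (demand points within 10 of each site):
  D-α: {C1, C2, C5}
  D-β: {C1, C4, C5, C6}
  D-γ: {C1, C2, C5}
  D-δ: {C1, C2, C4}
  D-ε: {C1, C2, C3, C4, C5}
No single site covers all 6 demand points.
But {D-β, D-ε} covers everything, so the minimum is 2.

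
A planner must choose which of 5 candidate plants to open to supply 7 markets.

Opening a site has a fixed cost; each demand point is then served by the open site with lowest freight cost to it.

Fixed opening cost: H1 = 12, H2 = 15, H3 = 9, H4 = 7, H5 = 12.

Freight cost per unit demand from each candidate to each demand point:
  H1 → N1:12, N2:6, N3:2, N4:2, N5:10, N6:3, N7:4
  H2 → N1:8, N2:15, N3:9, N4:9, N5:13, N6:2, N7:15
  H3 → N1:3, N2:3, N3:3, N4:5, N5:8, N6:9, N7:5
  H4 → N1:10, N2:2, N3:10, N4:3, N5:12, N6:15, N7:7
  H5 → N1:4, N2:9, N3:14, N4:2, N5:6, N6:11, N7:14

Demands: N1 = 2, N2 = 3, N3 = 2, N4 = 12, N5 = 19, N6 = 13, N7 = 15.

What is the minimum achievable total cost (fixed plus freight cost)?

286

Open {H1, H4, H5}: assign each demand point to its cheapest open site.
  N1→H5 2×4=8, N2→H4 3×2=6, N3→H1 2×2=4, N4→H1 12×2=24, N5→H5 19×6=114, N6→H1 13×3=39, N7→H1 15×4=60
  freight cost 255, fixed 31 → total 286.
Compare {H1, H2, H4, H5}: freight cost 242 + fixed 46 = 288.
Compare {H1, H3, H5}: freight cost 256 + fixed 33 = 289.
Compare {H1, H5}: freight cost 267 + fixed 24 = 291.
All other subsets cost ≥ 288. Minimum total cost: 286.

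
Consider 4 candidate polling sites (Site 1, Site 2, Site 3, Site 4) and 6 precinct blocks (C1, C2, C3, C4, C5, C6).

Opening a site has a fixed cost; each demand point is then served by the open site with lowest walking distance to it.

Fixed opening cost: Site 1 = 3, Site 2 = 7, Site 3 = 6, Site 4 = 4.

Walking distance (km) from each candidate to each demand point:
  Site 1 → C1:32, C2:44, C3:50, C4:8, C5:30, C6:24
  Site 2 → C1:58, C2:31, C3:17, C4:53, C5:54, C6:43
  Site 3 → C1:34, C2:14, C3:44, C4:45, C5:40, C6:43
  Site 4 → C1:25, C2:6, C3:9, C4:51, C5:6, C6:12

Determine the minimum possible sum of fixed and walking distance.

73

Open {Site 1, Site 4}: assign each demand point to its cheapest open site.
  C1→Site 4 25, C2→Site 4 6, C3→Site 4 9, C4→Site 1 8, C5→Site 4 6, C6→Site 4 12
  walking distance 66, fixed 7 → total 73.
Compare {Site 1, Site 3, Site 4}: walking distance 66 + fixed 13 = 79.
Compare {Site 1, Site 2, Site 4}: walking distance 66 + fixed 14 = 80.
Compare {Site 1, Site 2, Site 3, Site 4}: walking distance 66 + fixed 20 = 86.
All other subsets cost ≥ 79. Minimum total cost: 73.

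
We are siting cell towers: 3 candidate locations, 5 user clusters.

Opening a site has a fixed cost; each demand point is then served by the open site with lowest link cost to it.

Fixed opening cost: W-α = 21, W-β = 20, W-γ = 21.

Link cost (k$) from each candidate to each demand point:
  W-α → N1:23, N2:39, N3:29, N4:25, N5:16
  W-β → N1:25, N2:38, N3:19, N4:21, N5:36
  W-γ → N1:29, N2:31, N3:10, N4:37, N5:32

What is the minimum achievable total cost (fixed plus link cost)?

Open {W-α, W-γ}: assign each demand point to its cheapest open site.
  N1→W-α 23, N2→W-γ 31, N3→W-γ 10, N4→W-α 25, N5→W-α 16
  link cost 105, fixed 42 → total 147.
Compare {W-α}: link cost 132 + fixed 21 = 153.
Compare {W-α, W-β}: link cost 117 + fixed 41 = 158.
Compare {W-β}: link cost 139 + fixed 20 = 159.
All other subsets cost ≥ 153. Minimum total cost: 147.

147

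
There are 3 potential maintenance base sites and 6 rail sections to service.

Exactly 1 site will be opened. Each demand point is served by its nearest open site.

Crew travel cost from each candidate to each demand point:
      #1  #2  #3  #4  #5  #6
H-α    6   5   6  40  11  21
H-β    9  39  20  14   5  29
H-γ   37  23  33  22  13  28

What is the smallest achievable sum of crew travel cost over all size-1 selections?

89

Open {H-α}.
  #1→H-α 6, #2→H-α 5, #3→H-α 6, #4→H-α 40, #5→H-α 11, #6→H-α 21  ⇒ total 89.
Compare {H-β}: total 116.
Compare {H-γ}: total 156.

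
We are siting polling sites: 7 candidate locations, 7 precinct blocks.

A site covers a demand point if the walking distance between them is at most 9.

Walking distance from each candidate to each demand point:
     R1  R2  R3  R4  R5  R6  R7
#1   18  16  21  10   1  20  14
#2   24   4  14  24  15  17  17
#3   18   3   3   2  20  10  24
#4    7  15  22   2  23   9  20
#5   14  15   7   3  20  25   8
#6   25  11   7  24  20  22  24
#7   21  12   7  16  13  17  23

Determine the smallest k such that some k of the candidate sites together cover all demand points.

4

Coverage sets (demand points within 9 of each site):
  #1: {R5}
  #2: {R2}
  #3: {R2, R3, R4}
  #4: {R1, R4, R6}
  #5: {R3, R4, R7}
  #6: {R3}
  #7: {R3}
No 3 sites suffice: every size-3 union leaves at least one demand point uncovered.
But {#1, #2, #4, #5} covers everything, so the minimum is 4.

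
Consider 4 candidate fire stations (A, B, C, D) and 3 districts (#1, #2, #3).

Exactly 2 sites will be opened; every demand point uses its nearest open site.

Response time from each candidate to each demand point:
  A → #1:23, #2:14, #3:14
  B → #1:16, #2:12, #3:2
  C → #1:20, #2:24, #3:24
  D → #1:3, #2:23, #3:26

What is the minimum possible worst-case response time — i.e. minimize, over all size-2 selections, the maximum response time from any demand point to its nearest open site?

12

Open {B, D}.
  Farthest demand point is #2 at response time 12 (to B); all others are ≤ 12.
With {A, D} the worst case is 14.
With {A, B} the worst case is 16.
No size-2 selection achieves below 12.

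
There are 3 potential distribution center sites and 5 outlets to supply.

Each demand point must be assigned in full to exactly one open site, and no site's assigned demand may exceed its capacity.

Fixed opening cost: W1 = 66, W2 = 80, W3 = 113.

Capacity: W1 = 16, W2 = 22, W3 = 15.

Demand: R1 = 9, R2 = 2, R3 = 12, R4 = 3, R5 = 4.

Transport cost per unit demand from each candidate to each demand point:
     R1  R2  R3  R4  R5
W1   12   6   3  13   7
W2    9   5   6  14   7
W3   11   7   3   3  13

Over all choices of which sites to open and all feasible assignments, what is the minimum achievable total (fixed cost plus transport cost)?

340

Open {W1, W2}; cheapest assignment that respects the capacities:
  W1 (cap 16, load 15): R3, R4 — cost 12×3 + 3×13 = 75
  W2 (cap 22, load 15): R1, R2, R5 — cost 9×9 + 2×5 + 4×7 = 119
  Shipping 194, fixed 146 → total 340.
  Any other capacity-feasible assignment to {W1, W2} ships for at least 194.
Compare {W2, W3}: its best feasible assignment gives total 357.
Compare {W1, W3}: its best feasible assignment gives total 365.
Every other set of open sites that can feasibly serve all demand totals ≥ 357 even under its best assignment. Minimum: 340.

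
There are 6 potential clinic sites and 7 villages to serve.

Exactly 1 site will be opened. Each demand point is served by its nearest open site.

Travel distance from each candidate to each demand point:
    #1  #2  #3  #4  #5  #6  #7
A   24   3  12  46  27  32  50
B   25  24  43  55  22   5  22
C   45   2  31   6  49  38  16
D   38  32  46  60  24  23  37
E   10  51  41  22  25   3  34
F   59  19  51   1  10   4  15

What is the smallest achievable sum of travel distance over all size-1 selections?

Open {F}.
  #1→F 59, #2→F 19, #3→F 51, #4→F 1, #5→F 10, #6→F 4, #7→F 15  ⇒ total 159.
Compare {E}: total 186.
Compare {C}: total 187.
No size-1 selection does better; minimum is 159.

159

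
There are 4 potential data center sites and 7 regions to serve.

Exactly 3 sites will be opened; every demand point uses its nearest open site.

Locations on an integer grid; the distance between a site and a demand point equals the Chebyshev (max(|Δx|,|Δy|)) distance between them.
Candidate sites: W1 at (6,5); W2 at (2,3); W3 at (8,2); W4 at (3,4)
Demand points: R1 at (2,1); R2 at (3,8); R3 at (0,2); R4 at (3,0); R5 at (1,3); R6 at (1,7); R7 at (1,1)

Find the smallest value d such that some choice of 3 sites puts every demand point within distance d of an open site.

3

Open {W1, W2, W4}.
  Farthest demand point is R2 at distance 3 (to W1); all others are ≤ 3.
With {W1, W2, W3} the worst case is 4.
With {W1, W3, W4} the worst case is 4.
No size-3 selection achieves below 3.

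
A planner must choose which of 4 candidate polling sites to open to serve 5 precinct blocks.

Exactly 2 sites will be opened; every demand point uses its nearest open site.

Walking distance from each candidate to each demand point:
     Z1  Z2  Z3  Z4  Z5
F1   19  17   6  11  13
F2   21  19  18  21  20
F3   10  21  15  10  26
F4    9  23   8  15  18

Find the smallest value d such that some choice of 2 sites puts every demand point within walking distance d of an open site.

17

Open {F1, F3}.
  Farthest demand point is Z2 at walking distance 17 (to F1); all others are ≤ 17.
With {F1, F4} the worst case is 17.
With {F1, F2} the worst case is 19.
No size-2 selection achieves below 17.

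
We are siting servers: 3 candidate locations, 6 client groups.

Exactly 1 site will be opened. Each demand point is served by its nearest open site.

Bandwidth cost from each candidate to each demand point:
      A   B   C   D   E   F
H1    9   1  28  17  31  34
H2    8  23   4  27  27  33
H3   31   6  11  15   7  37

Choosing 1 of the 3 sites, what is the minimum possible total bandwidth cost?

107

Open {H3}.
  A→H3 31, B→H3 6, C→H3 11, D→H3 15, E→H3 7, F→H3 37  ⇒ total 107.
Compare {H1}: total 120.
Compare {H2}: total 122.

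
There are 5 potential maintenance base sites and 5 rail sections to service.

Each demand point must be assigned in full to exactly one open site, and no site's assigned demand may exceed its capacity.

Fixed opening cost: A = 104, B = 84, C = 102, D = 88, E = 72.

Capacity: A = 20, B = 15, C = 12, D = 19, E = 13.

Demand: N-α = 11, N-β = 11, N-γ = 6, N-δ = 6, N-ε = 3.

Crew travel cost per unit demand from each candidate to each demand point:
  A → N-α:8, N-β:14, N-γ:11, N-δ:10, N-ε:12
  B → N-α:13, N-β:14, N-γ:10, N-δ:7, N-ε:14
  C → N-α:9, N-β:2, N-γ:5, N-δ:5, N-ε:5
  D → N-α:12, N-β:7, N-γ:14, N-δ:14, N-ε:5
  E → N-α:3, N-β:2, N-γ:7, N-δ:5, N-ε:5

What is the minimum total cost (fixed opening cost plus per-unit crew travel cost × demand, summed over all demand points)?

447

Open {C, D, E}; cheapest assignment that respects the capacities:
  C (cap 12, load 12): N-γ, N-δ — cost 6×5 + 6×5 = 60
  D (cap 19, load 14): N-β, N-ε — cost 11×7 + 3×5 = 92
  E (cap 13, load 11): N-α — cost 11×3 = 33
  Shipping 185, fixed 262 → total 447.
  Any other capacity-feasible assignment to {C, D, E} ships for at least 185.
Compare {B, C, E}: its best feasible assignment gives total 457.
Compare {B, D, E}: its best feasible assignment gives total 471.
Every other set of open sites that can feasibly serve all demand totals ≥ 457 even under its best assignment. Minimum: 447.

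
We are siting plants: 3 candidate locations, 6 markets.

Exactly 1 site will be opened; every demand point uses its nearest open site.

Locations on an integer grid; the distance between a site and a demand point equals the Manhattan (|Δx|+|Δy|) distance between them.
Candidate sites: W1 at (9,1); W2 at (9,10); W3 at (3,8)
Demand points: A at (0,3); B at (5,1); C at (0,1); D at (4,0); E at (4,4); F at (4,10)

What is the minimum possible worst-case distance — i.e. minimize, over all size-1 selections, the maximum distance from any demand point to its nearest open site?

Open {W3}.
  Farthest demand point is C at distance 10 (to W3); all others are ≤ 10.
With {W1} the worst case is 14.
With {W2} the worst case is 18.
No size-1 selection achieves below 10.

10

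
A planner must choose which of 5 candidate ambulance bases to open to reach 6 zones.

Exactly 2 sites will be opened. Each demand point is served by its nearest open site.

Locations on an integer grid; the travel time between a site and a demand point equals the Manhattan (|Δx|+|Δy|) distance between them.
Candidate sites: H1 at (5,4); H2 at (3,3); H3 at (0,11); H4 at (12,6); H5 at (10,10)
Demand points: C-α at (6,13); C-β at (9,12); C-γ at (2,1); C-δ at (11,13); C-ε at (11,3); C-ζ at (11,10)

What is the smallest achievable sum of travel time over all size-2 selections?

Open {H2, H5}.
  C-α→H5 7, C-β→H5 3, C-γ→H2 3, C-δ→H5 4, C-ε→H2 8, C-ζ→H5 1  ⇒ total 26.
Compare {H1, H5}: total 28.
Compare {H4, H5}: total 34.
No size-2 selection does better; minimum is 26.

26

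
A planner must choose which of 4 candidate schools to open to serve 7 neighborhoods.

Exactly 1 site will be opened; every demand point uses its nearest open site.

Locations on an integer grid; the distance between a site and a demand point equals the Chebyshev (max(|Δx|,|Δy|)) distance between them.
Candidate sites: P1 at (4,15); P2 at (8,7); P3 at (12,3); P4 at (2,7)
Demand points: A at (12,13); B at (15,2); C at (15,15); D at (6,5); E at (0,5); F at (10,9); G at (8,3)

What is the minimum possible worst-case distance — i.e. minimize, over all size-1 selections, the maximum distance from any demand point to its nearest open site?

Open {P2}.
  Farthest demand point is C at distance 8 (to P2); all others are ≤ 8.
With {P3} the worst case is 12.
With {P1} the worst case is 13.
No size-1 selection achieves below 8.

8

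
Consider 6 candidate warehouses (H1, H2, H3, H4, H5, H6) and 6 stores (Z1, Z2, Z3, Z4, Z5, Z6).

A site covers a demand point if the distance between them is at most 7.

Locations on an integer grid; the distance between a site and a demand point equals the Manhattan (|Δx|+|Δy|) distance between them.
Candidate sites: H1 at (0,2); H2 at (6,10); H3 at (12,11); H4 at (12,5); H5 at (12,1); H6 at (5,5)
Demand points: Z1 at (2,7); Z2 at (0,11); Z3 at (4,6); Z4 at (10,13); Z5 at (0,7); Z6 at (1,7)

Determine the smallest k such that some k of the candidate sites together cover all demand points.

2

Coverage sets (demand points within 7 of each site):
  H1: {Z1, Z5, Z6}
  H2: {Z1, Z2, Z3, Z4}
  H3: {Z4}
  H4: {}
  H5: {}
  H6: {Z1, Z3, Z5, Z6}
No single site covers all 6 demand points.
But {H1, H2} covers everything, so the minimum is 2.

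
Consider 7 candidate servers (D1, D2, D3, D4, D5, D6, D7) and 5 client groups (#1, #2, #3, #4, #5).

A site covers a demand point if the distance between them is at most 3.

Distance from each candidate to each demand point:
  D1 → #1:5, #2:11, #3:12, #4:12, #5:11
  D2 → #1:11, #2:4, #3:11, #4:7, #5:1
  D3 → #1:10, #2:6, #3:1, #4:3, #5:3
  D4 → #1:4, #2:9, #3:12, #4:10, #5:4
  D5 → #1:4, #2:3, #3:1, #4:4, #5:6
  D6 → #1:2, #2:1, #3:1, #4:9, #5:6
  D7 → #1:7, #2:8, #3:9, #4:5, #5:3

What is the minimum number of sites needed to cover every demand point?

Coverage sets (demand points within 3 of each site):
  D1: {}
  D2: {#5}
  D3: {#3, #4, #5}
  D4: {}
  D5: {#2, #3}
  D6: {#1, #2, #3}
  D7: {#5}
No single site covers all 5 demand points.
But {D3, D6} covers everything, so the minimum is 2.

2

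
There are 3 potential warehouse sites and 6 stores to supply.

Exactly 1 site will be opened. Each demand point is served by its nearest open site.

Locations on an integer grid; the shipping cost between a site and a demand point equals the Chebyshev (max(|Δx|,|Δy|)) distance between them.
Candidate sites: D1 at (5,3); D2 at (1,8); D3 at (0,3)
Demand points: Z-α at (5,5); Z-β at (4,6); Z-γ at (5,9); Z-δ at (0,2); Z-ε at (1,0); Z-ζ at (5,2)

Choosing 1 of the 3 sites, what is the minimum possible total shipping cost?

Open {D1}.
  Z-α→D1 2, Z-β→D1 3, Z-γ→D1 6, Z-δ→D1 5, Z-ε→D1 4, Z-ζ→D1 1  ⇒ total 21.
Compare {D3}: total 24.
Compare {D2}: total 31.

21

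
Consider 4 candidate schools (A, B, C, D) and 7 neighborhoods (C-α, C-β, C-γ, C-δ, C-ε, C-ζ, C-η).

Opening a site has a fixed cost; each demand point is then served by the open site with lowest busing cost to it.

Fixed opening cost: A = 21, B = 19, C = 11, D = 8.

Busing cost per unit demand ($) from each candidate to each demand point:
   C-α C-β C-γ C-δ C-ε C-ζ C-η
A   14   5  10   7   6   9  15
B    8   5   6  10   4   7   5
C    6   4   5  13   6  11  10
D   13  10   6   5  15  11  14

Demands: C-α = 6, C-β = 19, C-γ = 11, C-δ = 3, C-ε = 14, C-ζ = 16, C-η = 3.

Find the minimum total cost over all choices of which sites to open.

403

Open {B, C, D}: assign each demand point to its cheapest open site.
  C-α→C 6×6=36, C-β→C 19×4=76, C-γ→C 11×5=55, C-δ→D 3×5=15, C-ε→B 14×4=56, C-ζ→B 16×7=112, C-η→B 3×5=15
  busing cost 365, fixed 38 → total 403.
Compare {B, C}: busing cost 380 + fixed 30 = 410.
Compare {A, B, C}: busing cost 371 + fixed 51 = 422.
Compare {A, B, C, D}: busing cost 365 + fixed 59 = 424.
All other subsets cost ≥ 410. Minimum total cost: 403.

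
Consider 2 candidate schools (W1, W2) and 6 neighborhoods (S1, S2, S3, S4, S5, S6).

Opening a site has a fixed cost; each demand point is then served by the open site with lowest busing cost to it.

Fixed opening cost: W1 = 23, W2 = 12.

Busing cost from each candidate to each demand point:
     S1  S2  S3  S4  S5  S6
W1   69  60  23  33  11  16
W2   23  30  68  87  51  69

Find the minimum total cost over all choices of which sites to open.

Open {W1, W2}: assign each demand point to its cheapest open site.
  S1→W2 23, S2→W2 30, S3→W1 23, S4→W1 33, S5→W1 11, S6→W1 16
  busing cost 136, fixed 35 → total 171.
Compare {W1}: busing cost 212 + fixed 23 = 235.
Compare {W2}: busing cost 328 + fixed 12 = 340.

171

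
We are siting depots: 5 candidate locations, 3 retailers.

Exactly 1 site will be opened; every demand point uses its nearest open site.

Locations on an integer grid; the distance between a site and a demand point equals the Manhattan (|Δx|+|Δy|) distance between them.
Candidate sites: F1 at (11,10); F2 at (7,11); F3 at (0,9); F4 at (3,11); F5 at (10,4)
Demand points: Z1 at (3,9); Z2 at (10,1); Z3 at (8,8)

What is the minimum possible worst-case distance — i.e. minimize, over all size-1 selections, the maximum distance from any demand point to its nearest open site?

10

Open {F1}.
  Farthest demand point is Z2 at distance 10 (to F1); all others are ≤ 10.
With {F5} the worst case is 12.
With {F2} the worst case is 13.
No size-1 selection achieves below 10.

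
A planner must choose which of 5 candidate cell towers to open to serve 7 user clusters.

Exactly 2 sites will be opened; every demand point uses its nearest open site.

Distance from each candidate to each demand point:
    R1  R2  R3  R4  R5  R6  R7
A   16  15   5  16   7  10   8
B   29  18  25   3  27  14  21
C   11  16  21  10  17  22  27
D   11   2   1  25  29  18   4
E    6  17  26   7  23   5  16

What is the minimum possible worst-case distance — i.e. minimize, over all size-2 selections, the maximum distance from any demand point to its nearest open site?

Open {A, C}.
  Farthest demand point is R2 at distance 15 (to A); all others are ≤ 15.
With {A, E} the worst case is 15.
With {A, B} the worst case is 16.
No size-2 selection achieves below 15.

15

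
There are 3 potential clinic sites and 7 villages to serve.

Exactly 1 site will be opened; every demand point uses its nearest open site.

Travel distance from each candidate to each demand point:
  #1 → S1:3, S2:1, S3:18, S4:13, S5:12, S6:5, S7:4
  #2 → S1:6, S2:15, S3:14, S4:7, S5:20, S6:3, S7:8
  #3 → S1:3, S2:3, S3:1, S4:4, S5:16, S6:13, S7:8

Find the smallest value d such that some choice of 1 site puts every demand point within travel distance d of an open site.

Open {#3}.
  Farthest demand point is S5 at travel distance 16 (to #3); all others are ≤ 16.
With {#1} the worst case is 18.
With {#2} the worst case is 20.
No size-1 selection achieves below 16.

16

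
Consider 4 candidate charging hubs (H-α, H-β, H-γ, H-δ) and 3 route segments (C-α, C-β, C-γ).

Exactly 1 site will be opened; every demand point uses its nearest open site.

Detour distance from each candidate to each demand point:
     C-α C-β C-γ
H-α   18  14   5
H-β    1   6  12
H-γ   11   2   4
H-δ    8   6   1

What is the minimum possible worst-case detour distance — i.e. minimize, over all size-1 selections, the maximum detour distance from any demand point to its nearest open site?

8

Open {H-δ}.
  Farthest demand point is C-α at detour distance 8 (to H-δ); all others are ≤ 8.
With {H-γ} the worst case is 11.
With {H-β} the worst case is 12.
No size-1 selection achieves below 8.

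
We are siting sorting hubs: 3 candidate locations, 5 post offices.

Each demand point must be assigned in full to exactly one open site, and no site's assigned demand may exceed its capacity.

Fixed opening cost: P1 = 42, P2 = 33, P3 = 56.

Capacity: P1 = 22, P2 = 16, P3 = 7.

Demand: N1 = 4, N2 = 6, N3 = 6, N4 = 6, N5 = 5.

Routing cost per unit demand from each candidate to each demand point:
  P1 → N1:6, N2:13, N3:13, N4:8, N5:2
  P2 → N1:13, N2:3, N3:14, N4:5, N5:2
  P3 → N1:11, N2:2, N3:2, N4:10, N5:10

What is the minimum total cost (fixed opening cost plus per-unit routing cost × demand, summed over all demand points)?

Open {P1, P2, P3}; cheapest assignment that respects the capacities:
  P1 (cap 22, load 9): N1, N5 — cost 4×6 + 5×2 = 34
  P2 (cap 16, load 12): N2, N4 — cost 6×3 + 6×5 = 48
  P3 (cap 7, load 6): N3 — cost 6×2 = 12
  Shipping 94, fixed 131 → total 225.
  Any other capacity-feasible assignment to {P1, P2, P3} ships for at least 94.
Compare {P1, P2}: its best feasible assignment gives total 235.
Compare {P1, P3}: its best feasible assignment gives total 270.
Every other set of open sites that can feasibly serve all demand totals ≥ 235 even under its best assignment. Minimum: 225.

225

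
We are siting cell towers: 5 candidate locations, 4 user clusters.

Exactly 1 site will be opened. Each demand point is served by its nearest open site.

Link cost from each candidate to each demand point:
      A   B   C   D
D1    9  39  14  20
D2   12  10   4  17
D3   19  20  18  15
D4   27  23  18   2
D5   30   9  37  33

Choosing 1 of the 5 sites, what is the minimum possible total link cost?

Open {D2}.
  A→D2 12, B→D2 10, C→D2 4, D→D2 17  ⇒ total 43.
Compare {D4}: total 70.
Compare {D3}: total 72.
No size-1 selection does better; minimum is 43.

43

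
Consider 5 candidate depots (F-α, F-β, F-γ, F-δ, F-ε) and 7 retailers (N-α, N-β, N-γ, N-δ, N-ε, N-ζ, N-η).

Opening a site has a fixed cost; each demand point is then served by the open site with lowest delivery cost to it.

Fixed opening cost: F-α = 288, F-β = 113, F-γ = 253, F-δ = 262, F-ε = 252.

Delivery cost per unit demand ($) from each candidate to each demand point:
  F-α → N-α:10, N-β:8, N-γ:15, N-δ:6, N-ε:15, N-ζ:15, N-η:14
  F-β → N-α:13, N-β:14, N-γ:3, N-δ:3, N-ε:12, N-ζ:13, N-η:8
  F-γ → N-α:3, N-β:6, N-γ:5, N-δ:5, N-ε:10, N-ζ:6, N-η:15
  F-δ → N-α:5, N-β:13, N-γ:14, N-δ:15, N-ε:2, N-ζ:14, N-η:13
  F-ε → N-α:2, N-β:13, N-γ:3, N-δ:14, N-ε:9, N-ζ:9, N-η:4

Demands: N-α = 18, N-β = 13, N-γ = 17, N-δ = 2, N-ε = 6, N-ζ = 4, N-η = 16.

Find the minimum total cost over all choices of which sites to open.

Open {F-ε}: assign each demand point to its cheapest open site.
  N-α→F-ε 18×2=36, N-β→F-ε 13×13=169, N-γ→F-ε 17×3=51, N-δ→F-ε 2×14=28, N-ε→F-ε 6×9=54, N-ζ→F-ε 4×9=36, N-η→F-ε 16×4=64
  delivery cost 438, fixed 252 → total 690.
Compare {F-β, F-γ}: delivery cost 401 + fixed 366 = 767.
Compare {F-β, F-ε}: delivery cost 416 + fixed 365 = 781.
Compare {F-γ}: delivery cost 551 + fixed 253 = 804.
All other subsets cost ≥ 767. Minimum total cost: 690.

690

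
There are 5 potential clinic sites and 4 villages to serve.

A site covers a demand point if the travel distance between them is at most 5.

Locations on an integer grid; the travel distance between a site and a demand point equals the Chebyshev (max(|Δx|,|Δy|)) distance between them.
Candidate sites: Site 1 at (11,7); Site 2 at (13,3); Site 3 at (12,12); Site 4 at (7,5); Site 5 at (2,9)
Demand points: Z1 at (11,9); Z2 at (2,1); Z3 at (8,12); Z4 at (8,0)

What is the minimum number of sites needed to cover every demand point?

2

Coverage sets (demand points within 5 of each site):
  Site 1: {Z1, Z3}
  Site 2: {Z4}
  Site 3: {Z1, Z3}
  Site 4: {Z1, Z2, Z4}
  Site 5: {}
No single site covers all 4 demand points.
But {Site 1, Site 4} covers everything, so the minimum is 2.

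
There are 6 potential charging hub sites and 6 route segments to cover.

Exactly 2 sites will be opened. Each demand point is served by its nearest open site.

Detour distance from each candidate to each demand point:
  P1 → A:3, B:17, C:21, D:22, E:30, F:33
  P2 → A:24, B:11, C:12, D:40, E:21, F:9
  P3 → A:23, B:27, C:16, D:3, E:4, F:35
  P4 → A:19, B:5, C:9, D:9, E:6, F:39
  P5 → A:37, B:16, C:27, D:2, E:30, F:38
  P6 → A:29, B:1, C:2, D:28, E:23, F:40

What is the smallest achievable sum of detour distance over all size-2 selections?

57

Open {P2, P4}.
  A→P4 19, B→P4 5, C→P4 9, D→P4 9, E→P4 6, F→P2 9  ⇒ total 57.
Compare {P2, P3}: total 62.
Compare {P1, P4}: total 65.
No size-2 selection does better; minimum is 57.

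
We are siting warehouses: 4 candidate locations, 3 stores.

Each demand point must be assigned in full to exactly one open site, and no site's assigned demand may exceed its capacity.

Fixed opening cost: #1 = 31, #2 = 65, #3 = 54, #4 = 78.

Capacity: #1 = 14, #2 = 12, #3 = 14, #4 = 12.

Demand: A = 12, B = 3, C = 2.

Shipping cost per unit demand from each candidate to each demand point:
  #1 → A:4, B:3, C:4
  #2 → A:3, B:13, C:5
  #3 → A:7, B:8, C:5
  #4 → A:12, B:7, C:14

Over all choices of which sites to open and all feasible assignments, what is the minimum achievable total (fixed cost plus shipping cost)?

149

Open {#1, #2}; cheapest assignment that respects the capacities:
  #1 (cap 14, load 5): B, C — cost 3×3 + 2×4 = 17
  #2 (cap 12, load 12): A — cost 12×3 = 36
  Shipping 53, fixed 96 → total 149.
  Any other capacity-feasible assignment to {#1, #2} ships for at least 53.
Compare {#1, #3}: its best feasible assignment gives total 165.
Compare {#1, #4}: its best feasible assignment gives total 186.
Every other set of open sites that can feasibly serve all demand totals ≥ 165 even under its best assignment. Minimum: 149.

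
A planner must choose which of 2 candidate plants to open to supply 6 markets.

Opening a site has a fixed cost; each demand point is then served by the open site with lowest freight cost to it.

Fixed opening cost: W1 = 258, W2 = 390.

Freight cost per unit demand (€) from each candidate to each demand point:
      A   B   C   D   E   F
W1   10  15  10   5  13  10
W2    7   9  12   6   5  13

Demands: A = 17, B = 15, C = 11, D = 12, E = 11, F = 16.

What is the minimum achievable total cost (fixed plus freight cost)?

1111

Open {W2}: assign each demand point to its cheapest open site.
  A→W2 17×7=119, B→W2 15×9=135, C→W2 11×12=132, D→W2 12×6=72, E→W2 11×5=55, F→W2 16×13=208
  freight cost 721, fixed 390 → total 1111.
Compare {W1}: freight cost 868 + fixed 258 = 1126.
Compare {W1, W2}: freight cost 639 + fixed 648 = 1287.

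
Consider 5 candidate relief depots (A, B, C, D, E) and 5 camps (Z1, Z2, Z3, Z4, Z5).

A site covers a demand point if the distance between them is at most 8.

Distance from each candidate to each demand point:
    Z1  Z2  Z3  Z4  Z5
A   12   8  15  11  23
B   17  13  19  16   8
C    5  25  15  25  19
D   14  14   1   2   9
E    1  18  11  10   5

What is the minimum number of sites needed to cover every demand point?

3

Coverage sets (demand points within 8 of each site):
  A: {Z2}
  B: {Z5}
  C: {Z1}
  D: {Z3, Z4}
  E: {Z1, Z5}
No 2 sites suffice: every size-2 union leaves at least one demand point uncovered.
But {A, D, E} covers everything, so the minimum is 3.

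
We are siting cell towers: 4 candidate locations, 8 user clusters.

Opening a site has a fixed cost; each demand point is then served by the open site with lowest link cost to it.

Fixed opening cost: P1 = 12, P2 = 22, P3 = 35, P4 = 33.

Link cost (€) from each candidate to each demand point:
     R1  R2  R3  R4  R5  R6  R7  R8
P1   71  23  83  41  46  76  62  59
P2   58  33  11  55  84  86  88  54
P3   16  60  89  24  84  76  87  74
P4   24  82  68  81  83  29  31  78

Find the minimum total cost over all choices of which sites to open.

326

Open {P1, P2, P4}: assign each demand point to its cheapest open site.
  R1→P4 24, R2→P1 23, R3→P2 11, R4→P1 41, R5→P1 46, R6→P4 29, R7→P4 31, R8→P2 54
  link cost 259, fixed 67 → total 326.
Compare {P1, P2, P3, P4}: link cost 234 + fixed 102 = 336.
Compare {P1, P4}: link cost 321 + fixed 45 = 366.
Compare {P2, P3, P4}: link cost 281 + fixed 90 = 371.
All other subsets cost ≥ 336. Minimum total cost: 326.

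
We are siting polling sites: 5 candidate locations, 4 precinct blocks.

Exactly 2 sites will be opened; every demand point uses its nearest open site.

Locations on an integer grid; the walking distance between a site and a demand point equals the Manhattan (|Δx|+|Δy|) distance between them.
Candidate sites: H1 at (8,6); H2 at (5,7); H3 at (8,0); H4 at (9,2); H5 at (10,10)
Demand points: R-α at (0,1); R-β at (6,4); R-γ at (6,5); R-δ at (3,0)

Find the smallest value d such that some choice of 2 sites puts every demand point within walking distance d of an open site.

9

Open {H1, H3}.
  Farthest demand point is R-α at walking distance 9 (to H3); all others are ≤ 9.
With {H2, H3} the worst case is 9.
With {H3, H4} the worst case is 9.
No size-2 selection achieves below 9.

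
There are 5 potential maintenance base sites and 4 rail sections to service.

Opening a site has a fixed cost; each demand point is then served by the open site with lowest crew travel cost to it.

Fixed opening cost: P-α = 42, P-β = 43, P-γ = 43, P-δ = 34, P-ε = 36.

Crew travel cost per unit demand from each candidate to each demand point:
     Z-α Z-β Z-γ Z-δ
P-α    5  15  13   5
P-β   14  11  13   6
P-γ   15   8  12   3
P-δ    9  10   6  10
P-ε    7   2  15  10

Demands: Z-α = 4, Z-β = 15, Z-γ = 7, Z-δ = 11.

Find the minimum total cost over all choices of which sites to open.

Open {P-γ, P-δ, P-ε}: assign each demand point to its cheapest open site.
  Z-α→P-ε 4×7=28, Z-β→P-ε 15×2=30, Z-γ→P-δ 7×6=42, Z-δ→P-γ 11×3=33
  crew travel cost 133, fixed 113 → total 246.
Compare {P-γ, P-ε}: crew travel cost 175 + fixed 79 = 254.
Compare {P-α, P-δ, P-ε}: crew travel cost 147 + fixed 112 = 259.
Compare {P-α, P-ε}: crew travel cost 196 + fixed 78 = 274.
All other subsets cost ≥ 254. Minimum total cost: 246.

246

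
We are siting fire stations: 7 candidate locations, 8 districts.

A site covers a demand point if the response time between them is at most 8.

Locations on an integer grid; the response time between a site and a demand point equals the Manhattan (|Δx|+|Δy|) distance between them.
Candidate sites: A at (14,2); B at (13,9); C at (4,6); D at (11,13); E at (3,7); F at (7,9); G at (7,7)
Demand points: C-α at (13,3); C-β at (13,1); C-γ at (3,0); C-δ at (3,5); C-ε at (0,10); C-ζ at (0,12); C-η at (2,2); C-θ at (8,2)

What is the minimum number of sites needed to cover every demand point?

2

Coverage sets (demand points within 8 of each site):
  A: {C-α, C-β, C-θ}
  B: {C-α, C-β}
  C: {C-γ, C-δ, C-ε, C-η, C-θ}
  D: {}
  E: {C-γ, C-δ, C-ε, C-ζ, C-η}
  F: {C-δ, C-ε, C-θ}
  G: {C-δ, C-θ}
No single site covers all 8 demand points.
But {A, E} covers everything, so the minimum is 2.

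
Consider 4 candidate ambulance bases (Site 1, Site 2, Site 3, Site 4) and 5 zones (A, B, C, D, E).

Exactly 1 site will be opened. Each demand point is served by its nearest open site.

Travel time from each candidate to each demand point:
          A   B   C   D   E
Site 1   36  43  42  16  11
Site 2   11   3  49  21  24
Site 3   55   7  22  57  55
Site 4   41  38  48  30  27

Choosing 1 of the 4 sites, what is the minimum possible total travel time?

Open {Site 2}.
  A→Site 2 11, B→Site 2 3, C→Site 2 49, D→Site 2 21, E→Site 2 24  ⇒ total 108.
Compare {Site 1}: total 148.
Compare {Site 4}: total 184.
No size-1 selection does better; minimum is 108.

108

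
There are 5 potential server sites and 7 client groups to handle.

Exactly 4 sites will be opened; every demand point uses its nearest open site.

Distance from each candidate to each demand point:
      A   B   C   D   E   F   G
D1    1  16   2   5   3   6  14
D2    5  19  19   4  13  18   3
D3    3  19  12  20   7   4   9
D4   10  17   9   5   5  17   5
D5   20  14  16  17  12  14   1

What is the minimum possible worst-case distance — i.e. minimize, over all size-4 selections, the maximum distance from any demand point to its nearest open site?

14

Open {D1, D2, D3, D5}.
  Farthest demand point is B at distance 14 (to D5); all others are ≤ 14.
With {D1, D2, D4, D5} the worst case is 14.
With {D1, D3, D4, D5} the worst case is 14.
No size-4 selection achieves below 14.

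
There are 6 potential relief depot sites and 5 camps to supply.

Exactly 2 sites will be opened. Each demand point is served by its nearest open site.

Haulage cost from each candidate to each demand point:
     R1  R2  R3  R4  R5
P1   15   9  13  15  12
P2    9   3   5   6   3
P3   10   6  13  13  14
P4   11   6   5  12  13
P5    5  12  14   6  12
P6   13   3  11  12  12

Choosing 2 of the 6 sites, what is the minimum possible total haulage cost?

Open {P2, P5}.
  R1→P5 5, R2→P2 3, R3→P2 5, R4→P2 6, R5→P2 3  ⇒ total 22.
Compare {P1, P2}: total 26.
Compare {P2, P3}: total 26.
No size-2 selection does better; minimum is 22.

22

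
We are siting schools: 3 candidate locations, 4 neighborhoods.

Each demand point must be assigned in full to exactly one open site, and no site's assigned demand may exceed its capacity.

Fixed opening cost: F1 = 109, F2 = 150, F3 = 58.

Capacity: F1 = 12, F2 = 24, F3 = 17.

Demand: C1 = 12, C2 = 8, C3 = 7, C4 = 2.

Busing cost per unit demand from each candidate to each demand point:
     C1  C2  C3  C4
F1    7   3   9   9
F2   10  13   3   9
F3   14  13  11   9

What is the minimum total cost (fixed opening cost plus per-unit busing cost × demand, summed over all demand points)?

442

Open {F1, F2}; cheapest assignment that respects the capacities:
  F1 (cap 12, load 10): C2, C4 — cost 8×3 + 2×9 = 42
  F2 (cap 24, load 19): C1, C3 — cost 12×10 + 7×3 = 141
  Shipping 183, fixed 259 → total 442.
  Any other capacity-feasible assignment to {F1, F2} ships for at least 183.
Compare {F1, F3}: its best feasible assignment gives total 450.
Compare {F2, F3}: its best feasible assignment gives total 471.
Every other set of open sites that can feasibly serve all demand totals ≥ 450 even under its best assignment. Minimum: 442.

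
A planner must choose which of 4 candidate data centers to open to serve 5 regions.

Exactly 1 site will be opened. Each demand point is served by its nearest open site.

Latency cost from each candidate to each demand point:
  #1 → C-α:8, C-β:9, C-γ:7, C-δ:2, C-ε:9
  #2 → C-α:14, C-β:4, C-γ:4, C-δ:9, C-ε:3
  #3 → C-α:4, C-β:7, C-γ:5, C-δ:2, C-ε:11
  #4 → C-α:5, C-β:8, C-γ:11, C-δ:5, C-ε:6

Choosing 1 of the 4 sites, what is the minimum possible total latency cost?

Open {#3}.
  C-α→#3 4, C-β→#3 7, C-γ→#3 5, C-δ→#3 2, C-ε→#3 11  ⇒ total 29.
Compare {#2}: total 34.
Compare {#1}: total 35.
No size-1 selection does better; minimum is 29.

29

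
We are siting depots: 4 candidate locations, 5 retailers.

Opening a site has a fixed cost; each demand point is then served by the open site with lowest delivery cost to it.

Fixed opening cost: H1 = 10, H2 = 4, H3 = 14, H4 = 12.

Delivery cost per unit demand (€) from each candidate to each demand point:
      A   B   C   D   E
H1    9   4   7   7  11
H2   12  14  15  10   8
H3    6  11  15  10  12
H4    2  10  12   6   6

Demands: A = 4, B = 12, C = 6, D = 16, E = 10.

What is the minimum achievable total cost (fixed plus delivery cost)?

276

Open {H1, H4}: assign each demand point to its cheapest open site.
  A→H4 4×2=8, B→H1 12×4=48, C→H1 6×7=42, D→H4 16×6=96, E→H4 10×6=60
  delivery cost 254, fixed 22 → total 276.
Compare {H1, H2, H4}: delivery cost 254 + fixed 26 = 280.
Compare {H1, H3, H4}: delivery cost 254 + fixed 36 = 290.
Compare {H1, H2, H3, H4}: delivery cost 254 + fixed 40 = 294.
All other subsets cost ≥ 280. Minimum total cost: 276.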